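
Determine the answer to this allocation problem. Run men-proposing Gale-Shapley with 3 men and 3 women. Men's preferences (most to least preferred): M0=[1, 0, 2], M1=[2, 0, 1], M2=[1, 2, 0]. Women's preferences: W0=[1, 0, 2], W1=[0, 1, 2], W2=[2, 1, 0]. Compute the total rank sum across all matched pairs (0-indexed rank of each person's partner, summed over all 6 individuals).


Step 1: Run Gale-Shapley (men propose, women hold best offer):
  M0 proposes to W1; she accepts
  M1 proposes to W2; she accepts
  M2 proposes to W1; rejected
  M2 proposes to W2; she switches from M1
  M1 proposes to W0; she accepts
Step 2: Final matching: W0-M1, W1-M0, W2-M2
Step 3: 0-indexed ranks (man's rank of his match, then woman's): 1 + 0 + 0 + 0 + 1 + 0
Step 4: Total rank sum = 2

2


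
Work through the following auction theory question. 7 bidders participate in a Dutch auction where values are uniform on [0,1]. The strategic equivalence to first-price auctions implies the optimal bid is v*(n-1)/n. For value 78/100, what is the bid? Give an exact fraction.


Step 1: Dutch auctions are strategically equivalent to first-price auctions
Step 2: The equilibrium bid is b(v) = v*(n-1)/n
Step 3: b = 39/50 * 6/7
Step 4: b = 117/175

117/175


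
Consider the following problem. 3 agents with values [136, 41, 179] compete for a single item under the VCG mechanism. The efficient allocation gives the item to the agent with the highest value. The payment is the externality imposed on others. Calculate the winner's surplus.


Step 1: The winner is the agent with the highest value: agent 2 with value 179
Step 2: Values of other agents: [136, 41]
Step 3: VCG payment = max of others' values = 136
Step 4: Surplus = 179 - 136 = 43

43


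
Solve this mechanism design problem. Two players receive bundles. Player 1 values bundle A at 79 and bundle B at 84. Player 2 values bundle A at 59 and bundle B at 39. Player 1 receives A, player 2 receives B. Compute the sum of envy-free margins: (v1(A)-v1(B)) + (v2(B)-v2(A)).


Step 1: Player 1's margin = v1(A) - v1(B) = 79 - 84 = -5
Step 2: Player 2's margin = v2(B) - v2(A) = 39 - 59 = -20
Step 3: Total margin = -5 + -20 = -25

-25


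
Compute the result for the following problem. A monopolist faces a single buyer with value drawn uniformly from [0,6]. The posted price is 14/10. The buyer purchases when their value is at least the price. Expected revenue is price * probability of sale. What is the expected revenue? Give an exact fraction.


Step 1: Posted price r = 7/5, value support [0,6]
Step 2: P(v >= r) = (6 - 7/5)/6 = 23/30
Step 3: Expected revenue = r * P(v >= r) = 7/5 * 23/30
Step 4: Revenue = 161/150

161/150


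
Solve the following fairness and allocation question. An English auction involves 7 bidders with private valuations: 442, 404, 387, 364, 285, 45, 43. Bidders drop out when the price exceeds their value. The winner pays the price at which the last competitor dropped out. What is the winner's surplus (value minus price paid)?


Step 1: Identify the highest value: 442
Step 2: Identify the second-highest value: 404
Step 3: The final price = second-highest value = 404
Step 4: Surplus = 442 - 404 = 38

38


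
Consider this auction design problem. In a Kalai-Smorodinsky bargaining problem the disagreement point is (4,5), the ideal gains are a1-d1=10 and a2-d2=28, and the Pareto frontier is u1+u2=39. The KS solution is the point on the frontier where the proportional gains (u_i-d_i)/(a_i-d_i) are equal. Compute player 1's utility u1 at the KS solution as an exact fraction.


Step 1: At the KS point, (u1-d1)/r1 = (u2-d2)/r2 = t and u1+u2 = 39
Step 2: u1 = d1 + r1*t and u2 = d2 + r2*t, so (d1 + r1*t) + (d2 + r2*t) = 39
Step 3: t = (39 - 4 - 5)/(10 + 28) = 30/38 = 15/19
Step 4: u1 = d1 + r1*t = 4 + 10 * 15/19 = 226/19
Step 5: (Check: u2 = d2 + r2*t = 515/19; u1+u2 = 226/19 + 515/19 = 39, on the frontier.)

226/19


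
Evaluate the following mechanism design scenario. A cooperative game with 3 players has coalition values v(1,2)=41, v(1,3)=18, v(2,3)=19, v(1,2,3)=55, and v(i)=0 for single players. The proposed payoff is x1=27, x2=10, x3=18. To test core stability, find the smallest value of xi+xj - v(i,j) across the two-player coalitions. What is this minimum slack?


Step 1: Slack for coalition (1,2): x1+x2 - v12 = 37 - 41 = -4
Step 2: Slack for coalition (1,3): x1+x3 - v13 = 45 - 18 = 27
Step 3: Slack for coalition (2,3): x2+x3 - v23 = 28 - 19 = 9
Step 4: Minimum slack = min(-4, 27, 9) = -4, attained by (1,2); coalition (1,2) can block (slack < 0), so the allocation is not in the core

-4


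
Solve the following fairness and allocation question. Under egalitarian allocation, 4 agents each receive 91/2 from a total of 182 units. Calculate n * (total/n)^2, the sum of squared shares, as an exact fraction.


Step 1: Each agent's share = 182/4 = 91/2
Step 2: Square of each share = (91/2)^2 = 8281/4
Step 3: Sum of squares = 4 * 8281/4 = 8281

8281


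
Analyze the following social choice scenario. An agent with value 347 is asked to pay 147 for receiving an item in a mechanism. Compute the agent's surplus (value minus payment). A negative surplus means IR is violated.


Step 1: Surplus = value - payment = 347 - 147 = 200
Step 2: IR is satisfied (surplus >= 0)

200


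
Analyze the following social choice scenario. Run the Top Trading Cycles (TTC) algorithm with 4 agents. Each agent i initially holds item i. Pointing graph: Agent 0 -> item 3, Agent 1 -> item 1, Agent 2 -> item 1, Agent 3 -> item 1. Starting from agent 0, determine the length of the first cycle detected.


Step 1: Trace the pointer graph from agent 0: 0 -> 3 -> 1 -> 1
Step 2: A cycle is detected when we revisit agent 1
Step 3: The cycle is: 1 -> 1
Step 4: Cycle length = 1

1


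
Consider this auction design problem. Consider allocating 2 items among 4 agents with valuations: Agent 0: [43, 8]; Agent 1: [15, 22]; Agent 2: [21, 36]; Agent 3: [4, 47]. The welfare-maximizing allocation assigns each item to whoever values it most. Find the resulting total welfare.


Step 1: For each item, find the maximum value among all agents.
Step 2: Item 0 -> Agent 0 (value 43)
Step 3: Item 1 -> Agent 3 (value 47)
Step 4: Total welfare = 43 + 47 = 90

90


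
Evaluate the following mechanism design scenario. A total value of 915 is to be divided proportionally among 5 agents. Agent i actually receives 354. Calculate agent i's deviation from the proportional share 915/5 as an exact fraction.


Step 1: Proportional share = 915/5 = 183
Step 2: Agent's actual allocation = 354
Step 3: Excess = 354 - 183 = 171

171


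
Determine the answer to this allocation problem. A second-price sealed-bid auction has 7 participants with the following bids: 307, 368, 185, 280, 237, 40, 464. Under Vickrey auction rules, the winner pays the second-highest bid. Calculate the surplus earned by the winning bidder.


Step 1: Sort bids in descending order: 464, 368, 307, 280, 237, 185, 40
Step 2: The winning bid is the highest: 464
Step 3: The payment equals the second-highest bid: 368
Step 4: Surplus = winner's bid - payment = 464 - 368 = 96

96


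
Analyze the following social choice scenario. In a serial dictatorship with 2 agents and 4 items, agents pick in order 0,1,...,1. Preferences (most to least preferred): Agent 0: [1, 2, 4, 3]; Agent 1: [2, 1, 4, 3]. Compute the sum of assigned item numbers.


Step 1: Agent 0 picks item 1
Step 2: Agent 1 picks item 2
Step 3: Sum = 1 + 2 = 3

3


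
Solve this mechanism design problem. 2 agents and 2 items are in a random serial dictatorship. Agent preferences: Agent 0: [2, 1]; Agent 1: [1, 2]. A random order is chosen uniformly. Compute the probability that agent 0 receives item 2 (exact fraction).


Step 1: Agent 0 wants item 2
Step 2: There are 2 possible orderings of agents
Step 3: In 2 orderings, agent 0 gets item 2
Step 4: Probability = 2/2 = 1

1


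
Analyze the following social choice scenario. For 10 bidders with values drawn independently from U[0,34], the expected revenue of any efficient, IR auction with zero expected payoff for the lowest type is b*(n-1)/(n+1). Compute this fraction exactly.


Step 1: By Revenue Equivalence, expected revenue = b*(n-1)/(n+1)
Step 2: Substituting n = 10, b = 34
Step 3: Revenue = 34*(10-1)/(10+1) = 34*9/11
Step 4: Revenue = 306/11

306/11


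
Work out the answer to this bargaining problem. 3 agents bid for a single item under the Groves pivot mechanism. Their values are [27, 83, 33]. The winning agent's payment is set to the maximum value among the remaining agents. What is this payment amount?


Step 1: The efficient winner is agent 1 with value 83
Step 2: Other agents' values: [27, 33]
Step 3: Pivot payment = max(others) = 33
Step 4: The winner pays 33

33


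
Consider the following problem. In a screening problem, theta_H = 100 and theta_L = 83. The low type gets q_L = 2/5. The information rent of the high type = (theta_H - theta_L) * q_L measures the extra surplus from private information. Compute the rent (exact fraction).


Step 1: theta_H - theta_L = 100 - 83 = 17
Step 2: Information rent = (theta_H - theta_L) * q_L
Step 3: = 17 * 2/5
Step 4: = 34/5

34/5


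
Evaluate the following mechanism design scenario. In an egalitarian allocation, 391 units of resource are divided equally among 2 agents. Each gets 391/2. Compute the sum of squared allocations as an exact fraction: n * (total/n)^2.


Step 1: Each agent's share = 391/2
Step 2: Square of each share = (391/2)^2 = 152881/4
Step 3: Sum of squares = 2 * 152881/4 = 152881/2

152881/2


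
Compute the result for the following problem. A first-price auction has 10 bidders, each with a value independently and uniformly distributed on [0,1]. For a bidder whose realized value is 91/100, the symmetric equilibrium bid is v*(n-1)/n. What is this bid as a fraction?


Step 1: The symmetric BNE bidding function is b(v) = v * (n-1) / n
Step 2: Substitute v = 91/100 and n = 10
Step 3: b = 91/100 * 9/10
Step 4: b = 819/1000

819/1000


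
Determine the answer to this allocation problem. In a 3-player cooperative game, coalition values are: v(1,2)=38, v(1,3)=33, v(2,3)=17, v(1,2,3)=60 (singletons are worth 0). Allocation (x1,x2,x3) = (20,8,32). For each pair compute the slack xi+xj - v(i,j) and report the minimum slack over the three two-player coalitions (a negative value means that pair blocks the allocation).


Step 1: Slack for coalition (1,2): x1+x2 - v12 = 28 - 38 = -10
Step 2: Slack for coalition (1,3): x1+x3 - v13 = 52 - 33 = 19
Step 3: Slack for coalition (2,3): x2+x3 - v23 = 40 - 17 = 23
Step 4: Minimum slack = min(-10, 19, 23) = -10, attained by (1,2); coalition (1,2) can block (slack < 0), so the allocation is not in the core

-10


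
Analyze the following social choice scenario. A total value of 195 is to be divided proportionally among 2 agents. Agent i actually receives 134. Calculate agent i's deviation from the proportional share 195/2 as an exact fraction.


Step 1: Proportional share = 195/2
Step 2: Agent's actual allocation = 134
Step 3: Excess = 134 - 195/2 = 73/2

73/2


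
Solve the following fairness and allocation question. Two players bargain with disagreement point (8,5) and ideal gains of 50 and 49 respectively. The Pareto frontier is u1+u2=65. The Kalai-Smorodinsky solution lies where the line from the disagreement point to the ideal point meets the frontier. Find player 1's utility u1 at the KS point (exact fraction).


Step 1: At the KS point, (u1-d1)/r1 = (u2-d2)/r2 = t and u1+u2 = 65
Step 2: u1 = d1 + r1*t and u2 = d2 + r2*t, so (d1 + r1*t) + (d2 + r2*t) = 65
Step 3: t = (65 - 8 - 5)/(50 + 49) = 52/99
Step 4: u1 = d1 + r1*t = 8 + 50 * 52/99 = 3392/99
Step 5: (Check: u2 = d2 + r2*t = 3043/99; u1+u2 = 3392/99 + 3043/99 = 65, on the frontier.)

3392/99


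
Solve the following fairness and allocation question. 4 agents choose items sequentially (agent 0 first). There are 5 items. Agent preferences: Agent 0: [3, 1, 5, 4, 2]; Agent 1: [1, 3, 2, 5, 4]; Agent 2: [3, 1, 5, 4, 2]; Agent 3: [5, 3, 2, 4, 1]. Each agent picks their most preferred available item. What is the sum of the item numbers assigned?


Step 1: Agent 0 picks item 3
Step 2: Agent 1 picks item 1
Step 3: Agent 2 picks item 5
Step 4: Agent 3 picks item 2
Step 5: Sum = 3 + 1 + 5 + 2 = 11

11


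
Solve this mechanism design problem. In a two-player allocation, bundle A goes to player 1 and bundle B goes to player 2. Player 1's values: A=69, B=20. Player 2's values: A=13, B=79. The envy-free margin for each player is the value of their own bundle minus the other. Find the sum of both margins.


Step 1: Player 1's margin = v1(A) - v1(B) = 69 - 20 = 49
Step 2: Player 2's margin = v2(B) - v2(A) = 79 - 13 = 66
Step 3: Total margin = 49 + 66 = 115

115


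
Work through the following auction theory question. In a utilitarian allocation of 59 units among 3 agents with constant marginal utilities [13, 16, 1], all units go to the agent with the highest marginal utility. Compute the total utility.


Step 1: The marginal utilities are [13, 16, 1]
Step 2: The highest marginal utility is 16
Step 3: All 59 units go to that agent
Step 4: Total utility = 16 * 59 = 944

944


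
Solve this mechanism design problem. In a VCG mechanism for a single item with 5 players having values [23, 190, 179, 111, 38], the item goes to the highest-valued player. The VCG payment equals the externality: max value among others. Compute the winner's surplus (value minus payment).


Step 1: The winner is the agent with the highest value: agent 1 with value 190
Step 2: Values of other agents: [23, 179, 111, 38]
Step 3: VCG payment = max of others' values = 179
Step 4: Surplus = 190 - 179 = 11

11


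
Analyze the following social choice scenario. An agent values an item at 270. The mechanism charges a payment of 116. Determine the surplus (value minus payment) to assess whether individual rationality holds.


Step 1: Surplus = value - payment = 270 - 116 = 154
Step 2: IR is satisfied (surplus >= 0)

154


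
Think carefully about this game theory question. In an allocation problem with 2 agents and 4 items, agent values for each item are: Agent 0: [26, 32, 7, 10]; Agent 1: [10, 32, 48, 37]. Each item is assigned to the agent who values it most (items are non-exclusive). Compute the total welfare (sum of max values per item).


Step 1: For each item, find the maximum value among all agents.
Step 2: Item 0 -> Agent 0 (value 26)
Step 3: Item 1 -> Agent 0 (value 32)
Step 4: Item 2 -> Agent 1 (value 48)
Step 5: Item 3 -> Agent 1 (value 37)
Step 6: Total welfare = 26 + 32 + 48 + 37 = 143

143


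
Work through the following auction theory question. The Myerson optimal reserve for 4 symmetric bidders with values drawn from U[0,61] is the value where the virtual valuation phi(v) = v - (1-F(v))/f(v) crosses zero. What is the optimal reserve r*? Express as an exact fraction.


Step 1: For U[0,61], F(v) = v/61 and f(v) = 1/61
Step 2: phi(v) = v - (1 - v/61)/(1/61) = v - (61 - v) = 2v - 61
Step 3: Set phi(r*) = 0: 2r* - 61 = 0
Step 4: r* = 61/2 (the number of bidders n = 4 does not enter)

61/2


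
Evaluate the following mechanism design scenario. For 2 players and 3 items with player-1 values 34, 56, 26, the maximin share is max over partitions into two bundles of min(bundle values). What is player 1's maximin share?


Step 1: Item values = 34, 56, 26
Step 2: Enumerate all 2-bundle partitions and take the smaller bundle:
  Partition 1: {34} vs {56,26} -> bundles 34, 82; min = 34
  Partition 2: {56} vs {34,26} -> bundles 56, 60; min = 56
  Partition 3: {26} vs {34,56} -> bundles 26, 90; min = 26
Step 3: MMS = max(34, 56, 26) = 56

56


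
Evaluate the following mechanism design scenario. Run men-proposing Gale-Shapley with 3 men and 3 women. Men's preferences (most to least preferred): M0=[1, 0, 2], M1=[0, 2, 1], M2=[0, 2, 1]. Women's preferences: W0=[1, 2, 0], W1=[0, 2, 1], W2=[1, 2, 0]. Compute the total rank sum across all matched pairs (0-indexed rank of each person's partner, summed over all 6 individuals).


Step 1: Run Gale-Shapley (men propose, women hold best offer):
  M0 proposes to W1; she accepts
  M1 proposes to W0; she accepts
  M2 proposes to W0; rejected
  M2 proposes to W2; she accepts
Step 2: Final matching: W0-M1, W1-M0, W2-M2
Step 3: 0-indexed ranks (man's rank of his match, then woman's): 0 + 0 + 0 + 0 + 1 + 1
Step 4: Total rank sum = 2

2


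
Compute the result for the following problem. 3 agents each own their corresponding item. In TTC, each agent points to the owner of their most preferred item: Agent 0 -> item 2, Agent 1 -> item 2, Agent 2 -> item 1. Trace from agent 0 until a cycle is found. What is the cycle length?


Step 1: Trace the pointer graph from agent 0: 0 -> 2 -> 1 -> 2
Step 2: A cycle is detected when we revisit agent 2
Step 3: The cycle is: 2 -> 1 -> 2
Step 4: Cycle length = 2

2


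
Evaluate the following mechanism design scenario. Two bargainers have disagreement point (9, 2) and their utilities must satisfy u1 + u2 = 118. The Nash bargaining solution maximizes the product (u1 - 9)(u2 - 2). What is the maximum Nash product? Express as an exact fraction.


Step 1: The Nash solution splits surplus symmetrically above the disagreement point
Step 2: u1 = (total + d1 - d2)/2 = (118 + 9 - 2)/2 = 125/2
Step 3: u2 = (total - d1 + d2)/2 = (118 - 9 + 2)/2 = 111/2
Step 4: Nash product = (125/2 - 9) * (111/2 - 2)
Step 5: = 107/2 * 107/2 = 11449/4

11449/4


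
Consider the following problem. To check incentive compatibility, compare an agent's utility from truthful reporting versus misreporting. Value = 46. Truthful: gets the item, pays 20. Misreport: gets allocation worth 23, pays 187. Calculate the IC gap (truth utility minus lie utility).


Step 1: U(truth) = value - payment = 46 - 20 = 26
Step 2: U(lie) = allocation - payment = 23 - 187 = -164
Step 3: IC gap = 26 - (-164) = 190

190


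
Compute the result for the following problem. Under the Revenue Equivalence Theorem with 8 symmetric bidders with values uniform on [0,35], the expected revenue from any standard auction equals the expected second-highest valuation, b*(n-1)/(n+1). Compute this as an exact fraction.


Step 1: By Revenue Equivalence, expected revenue = b*(n-1)/(n+1)
Step 2: Substituting n = 8, b = 35
Step 3: Revenue = 35*(8-1)/(8+1) = 35*7/9
Step 4: Revenue = 245/9

245/9


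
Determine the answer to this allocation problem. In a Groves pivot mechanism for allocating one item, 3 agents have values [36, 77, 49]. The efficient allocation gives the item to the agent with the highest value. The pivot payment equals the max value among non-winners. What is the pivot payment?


Step 1: The efficient winner is agent 1 with value 77
Step 2: Other agents' values: [36, 49]
Step 3: Pivot payment = max(others) = 49
Step 4: The winner pays 49

49


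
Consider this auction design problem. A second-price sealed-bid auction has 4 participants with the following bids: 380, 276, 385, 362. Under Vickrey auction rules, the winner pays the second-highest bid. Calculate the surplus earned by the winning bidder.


Step 1: Sort bids in descending order: 385, 380, 362, 276
Step 2: The winning bid is the highest: 385
Step 3: The payment equals the second-highest bid: 380
Step 4: Surplus = winner's bid - payment = 385 - 380 = 5

5


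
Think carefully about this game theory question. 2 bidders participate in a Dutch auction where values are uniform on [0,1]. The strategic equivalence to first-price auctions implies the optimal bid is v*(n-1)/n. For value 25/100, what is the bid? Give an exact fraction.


Step 1: Dutch auctions are strategically equivalent to first-price auctions
Step 2: The equilibrium bid is b(v) = v*(n-1)/n
Step 3: b = 1/4 * 1/2
Step 4: b = 1/8

1/8


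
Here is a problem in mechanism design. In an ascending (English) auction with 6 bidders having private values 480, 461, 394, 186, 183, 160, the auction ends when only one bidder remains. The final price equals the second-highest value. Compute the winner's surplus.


Step 1: Identify the highest value: 480
Step 2: Identify the second-highest value: 461
Step 3: The final price = second-highest value = 461
Step 4: Surplus = 480 - 461 = 19

19


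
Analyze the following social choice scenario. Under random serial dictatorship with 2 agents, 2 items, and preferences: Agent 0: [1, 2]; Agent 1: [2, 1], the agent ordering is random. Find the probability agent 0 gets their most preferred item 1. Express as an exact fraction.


Step 1: Agent 0 wants item 1
Step 2: There are 2 possible orderings of agents
Step 3: In 2 orderings, agent 0 gets item 1
Step 4: Probability = 2/2 = 1

1


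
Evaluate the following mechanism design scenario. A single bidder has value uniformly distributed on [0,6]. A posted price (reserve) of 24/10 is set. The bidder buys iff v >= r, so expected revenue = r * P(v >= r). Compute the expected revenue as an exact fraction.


Step 1: Posted price r = 12/5, value support [0,6]
Step 2: P(v >= r) = (6 - 12/5)/6 = 3/5
Step 3: Expected revenue = r * P(v >= r) = 12/5 * 3/5
Step 4: Revenue = 36/25

36/25


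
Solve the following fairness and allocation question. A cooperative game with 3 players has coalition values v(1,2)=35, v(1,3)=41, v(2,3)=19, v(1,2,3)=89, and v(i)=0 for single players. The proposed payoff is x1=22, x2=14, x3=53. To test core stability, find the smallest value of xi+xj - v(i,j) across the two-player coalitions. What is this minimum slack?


Step 1: Slack for coalition (1,2): x1+x2 - v12 = 36 - 35 = 1
Step 2: Slack for coalition (1,3): x1+x3 - v13 = 75 - 41 = 34
Step 3: Slack for coalition (2,3): x2+x3 - v23 = 67 - 19 = 48
Step 4: Minimum slack = min(1, 34, 48) = 1, attained by (1,2); no pair can gain by deviating, so the allocation is in the core

1


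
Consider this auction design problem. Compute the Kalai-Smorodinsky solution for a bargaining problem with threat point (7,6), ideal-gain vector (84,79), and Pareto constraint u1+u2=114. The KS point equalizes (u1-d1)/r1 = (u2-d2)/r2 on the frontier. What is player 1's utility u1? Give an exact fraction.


Step 1: At the KS point, (u1-d1)/r1 = (u2-d2)/r2 = t and u1+u2 = 114
Step 2: u1 = d1 + r1*t and u2 = d2 + r2*t, so (d1 + r1*t) + (d2 + r2*t) = 114
Step 3: t = (114 - 7 - 6)/(84 + 79) = 101/163
Step 4: u1 = d1 + r1*t = 7 + 84 * 101/163 = 9625/163
Step 5: (Check: u2 = d2 + r2*t = 8957/163; u1+u2 = 9625/163 + 8957/163 = 114, on the frontier.)

9625/163


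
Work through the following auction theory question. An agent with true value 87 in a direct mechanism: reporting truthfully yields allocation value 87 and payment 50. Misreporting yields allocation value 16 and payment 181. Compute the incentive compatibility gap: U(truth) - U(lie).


Step 1: U(truth) = value - payment = 87 - 50 = 37
Step 2: U(lie) = allocation - payment = 16 - 181 = -165
Step 3: IC gap = 37 - (-165) = 202

202


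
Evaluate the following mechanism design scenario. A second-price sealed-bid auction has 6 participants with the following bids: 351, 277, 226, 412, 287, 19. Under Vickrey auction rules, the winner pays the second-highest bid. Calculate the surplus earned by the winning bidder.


Step 1: Sort bids in descending order: 412, 351, 287, 277, 226, 19
Step 2: The winning bid is the highest: 412
Step 3: The payment equals the second-highest bid: 351
Step 4: Surplus = winner's bid - payment = 412 - 351 = 61

61


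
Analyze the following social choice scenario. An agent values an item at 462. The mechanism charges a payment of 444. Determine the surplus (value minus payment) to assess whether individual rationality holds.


Step 1: Surplus = value - payment = 462 - 444 = 18
Step 2: IR is satisfied (surplus >= 0)

18


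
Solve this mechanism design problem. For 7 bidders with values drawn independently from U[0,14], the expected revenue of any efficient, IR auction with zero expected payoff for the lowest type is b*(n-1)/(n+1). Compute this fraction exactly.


Step 1: By Revenue Equivalence, expected revenue = b*(n-1)/(n+1)
Step 2: Substituting n = 7, b = 14
Step 3: Revenue = 14*(7-1)/(7+1) = 14*6/8
Step 4: Revenue = 84/8 = 21/2

21/2


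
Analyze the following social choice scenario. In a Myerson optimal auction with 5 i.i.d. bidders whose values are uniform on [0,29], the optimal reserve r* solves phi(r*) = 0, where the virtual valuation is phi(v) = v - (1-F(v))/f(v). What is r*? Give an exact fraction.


Step 1: For U[0,29], F(v) = v/29 and f(v) = 1/29
Step 2: phi(v) = v - (1 - v/29)/(1/29) = v - (29 - v) = 2v - 29
Step 3: Set phi(r*) = 0: 2r* - 29 = 0
Step 4: r* = 29/2 (the number of bidders n = 5 does not enter)

29/2


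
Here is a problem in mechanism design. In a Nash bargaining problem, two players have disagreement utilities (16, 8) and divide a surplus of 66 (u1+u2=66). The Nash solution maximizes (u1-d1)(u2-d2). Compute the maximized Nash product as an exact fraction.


Step 1: The Nash solution splits surplus symmetrically above the disagreement point
Step 2: u1 = (total + d1 - d2)/2 = (66 + 16 - 8)/2 = 37
Step 3: u2 = (total - d1 + d2)/2 = (66 - 16 + 8)/2 = 29
Step 4: Nash product = (37 - 16) * (29 - 8)
Step 5: = 21 * 21 = 441

441


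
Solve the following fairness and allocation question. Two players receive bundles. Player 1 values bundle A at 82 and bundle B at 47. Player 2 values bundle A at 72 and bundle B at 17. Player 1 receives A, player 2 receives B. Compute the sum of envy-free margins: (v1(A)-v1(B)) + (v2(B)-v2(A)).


Step 1: Player 1's margin = v1(A) - v1(B) = 82 - 47 = 35
Step 2: Player 2's margin = v2(B) - v2(A) = 17 - 72 = -55
Step 3: Total margin = 35 + -55 = -20

-20


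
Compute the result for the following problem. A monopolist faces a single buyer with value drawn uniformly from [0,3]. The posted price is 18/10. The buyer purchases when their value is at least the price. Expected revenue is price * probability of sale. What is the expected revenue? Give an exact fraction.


Step 1: Posted price r = 9/5, value support [0,3]
Step 2: P(v >= r) = (3 - 9/5)/3 = 2/5
Step 3: Expected revenue = r * P(v >= r) = 9/5 * 2/5
Step 4: Revenue = 18/25

18/25


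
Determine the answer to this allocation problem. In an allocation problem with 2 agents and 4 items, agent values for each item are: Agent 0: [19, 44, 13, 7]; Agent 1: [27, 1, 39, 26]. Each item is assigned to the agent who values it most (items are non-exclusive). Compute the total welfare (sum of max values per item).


Step 1: For each item, find the maximum value among all agents.
Step 2: Item 0 -> Agent 1 (value 27)
Step 3: Item 1 -> Agent 0 (value 44)
Step 4: Item 2 -> Agent 1 (value 39)
Step 5: Item 3 -> Agent 1 (value 26)
Step 6: Total welfare = 27 + 44 + 39 + 26 = 136

136


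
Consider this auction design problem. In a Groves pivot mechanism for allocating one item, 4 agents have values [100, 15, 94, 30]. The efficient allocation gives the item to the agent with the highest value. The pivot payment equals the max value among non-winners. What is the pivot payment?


Step 1: The efficient winner is agent 0 with value 100
Step 2: Other agents' values: [15, 94, 30]
Step 3: Pivot payment = max(others) = 94
Step 4: The winner pays 94

94


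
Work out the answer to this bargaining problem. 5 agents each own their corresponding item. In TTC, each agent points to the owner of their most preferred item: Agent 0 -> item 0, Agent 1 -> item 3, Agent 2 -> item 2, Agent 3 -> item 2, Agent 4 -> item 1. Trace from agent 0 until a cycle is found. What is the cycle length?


Step 1: Trace the pointer graph from agent 0: 0 -> 0
Step 2: A cycle is detected when we revisit agent 0
Step 3: The cycle is: 0 -> 0
Step 4: Cycle length = 1

1


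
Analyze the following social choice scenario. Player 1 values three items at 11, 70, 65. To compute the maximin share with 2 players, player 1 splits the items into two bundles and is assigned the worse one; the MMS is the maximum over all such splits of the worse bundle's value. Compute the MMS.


Step 1: Item values = 11, 70, 65
Step 2: Enumerate all 2-bundle partitions and take the smaller bundle:
  Partition 1: {11} vs {70,65} -> bundles 11, 135; min = 11
  Partition 2: {70} vs {11,65} -> bundles 70, 76; min = 70
  Partition 3: {65} vs {11,70} -> bundles 65, 81; min = 65
Step 3: MMS = max(11, 70, 65) = 70

70


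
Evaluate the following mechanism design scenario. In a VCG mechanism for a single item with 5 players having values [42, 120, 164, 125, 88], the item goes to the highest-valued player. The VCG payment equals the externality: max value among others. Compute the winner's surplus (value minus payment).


Step 1: The winner is the agent with the highest value: agent 2 with value 164
Step 2: Values of other agents: [42, 120, 125, 88]
Step 3: VCG payment = max of others' values = 125
Step 4: Surplus = 164 - 125 = 39

39


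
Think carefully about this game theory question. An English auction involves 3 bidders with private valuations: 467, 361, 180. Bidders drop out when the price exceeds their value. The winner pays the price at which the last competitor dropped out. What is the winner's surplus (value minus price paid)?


Step 1: Identify the highest value: 467
Step 2: Identify the second-highest value: 361
Step 3: The final price = second-highest value = 361
Step 4: Surplus = 467 - 361 = 106

106


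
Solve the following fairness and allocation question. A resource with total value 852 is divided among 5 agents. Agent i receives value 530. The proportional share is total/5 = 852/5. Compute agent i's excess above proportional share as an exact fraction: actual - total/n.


Step 1: Proportional share = 852/5
Step 2: Agent's actual allocation = 530
Step 3: Excess = 530 - 852/5 = 1798/5

1798/5


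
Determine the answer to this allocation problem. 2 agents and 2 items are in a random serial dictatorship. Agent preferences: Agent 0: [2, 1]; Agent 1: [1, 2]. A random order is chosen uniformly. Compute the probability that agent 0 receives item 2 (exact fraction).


Step 1: Agent 0 wants item 2
Step 2: There are 2 possible orderings of agents
Step 3: In 2 orderings, agent 0 gets item 2
Step 4: Probability = 2/2 = 1

1


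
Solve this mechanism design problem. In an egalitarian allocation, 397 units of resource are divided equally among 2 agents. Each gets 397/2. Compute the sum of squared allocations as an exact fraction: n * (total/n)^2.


Step 1: Each agent's share = 397/2
Step 2: Square of each share = (397/2)^2 = 157609/4
Step 3: Sum of squares = 2 * 157609/4 = 157609/2

157609/2


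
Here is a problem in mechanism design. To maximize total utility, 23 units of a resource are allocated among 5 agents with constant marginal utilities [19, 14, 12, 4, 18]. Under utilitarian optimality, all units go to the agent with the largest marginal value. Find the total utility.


Step 1: The marginal utilities are [19, 14, 12, 4, 18]
Step 2: The highest marginal utility is 19
Step 3: All 23 units go to that agent
Step 4: Total utility = 19 * 23 = 437

437


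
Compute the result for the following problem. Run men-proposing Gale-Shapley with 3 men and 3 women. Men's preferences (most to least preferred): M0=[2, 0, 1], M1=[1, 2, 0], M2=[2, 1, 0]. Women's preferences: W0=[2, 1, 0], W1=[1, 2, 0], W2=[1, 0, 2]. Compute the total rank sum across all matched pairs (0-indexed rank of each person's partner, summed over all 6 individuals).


Step 1: Run Gale-Shapley (men propose, women hold best offer):
  M0 proposes to W2; she accepts
  M1 proposes to W1; she accepts
  M2 proposes to W2; rejected
  M2 proposes to W1; rejected
  M2 proposes to W0; she accepts
Step 2: Final matching: W0-M2, W1-M1, W2-M0
Step 3: 0-indexed ranks (man's rank of his match, then woman's): 2 + 0 + 0 + 0 + 0 + 1
Step 4: Total rank sum = 3

3


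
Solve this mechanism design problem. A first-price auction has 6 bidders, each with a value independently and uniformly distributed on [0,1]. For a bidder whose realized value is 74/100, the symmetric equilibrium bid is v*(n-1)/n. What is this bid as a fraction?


Step 1: The symmetric BNE bidding function is b(v) = v * (n-1) / n
Step 2: Substitute v = 37/50 and n = 6
Step 3: b = 37/50 * 5/6
Step 4: b = 37/60

37/60


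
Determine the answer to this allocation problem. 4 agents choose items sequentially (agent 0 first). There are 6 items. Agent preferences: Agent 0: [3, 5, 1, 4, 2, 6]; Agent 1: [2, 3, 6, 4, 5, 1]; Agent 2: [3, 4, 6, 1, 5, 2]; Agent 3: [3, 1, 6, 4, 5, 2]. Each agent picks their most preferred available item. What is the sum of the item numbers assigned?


Step 1: Agent 0 picks item 3
Step 2: Agent 1 picks item 2
Step 3: Agent 2 picks item 4
Step 4: Agent 3 picks item 1
Step 5: Sum = 3 + 2 + 4 + 1 = 10

10


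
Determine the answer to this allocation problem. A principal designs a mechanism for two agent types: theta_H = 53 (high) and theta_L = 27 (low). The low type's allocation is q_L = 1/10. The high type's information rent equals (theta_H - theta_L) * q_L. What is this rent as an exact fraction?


Step 1: theta_H - theta_L = 53 - 27 = 26
Step 2: Information rent = (theta_H - theta_L) * q_L
Step 3: = 26 * 1/10
Step 4: = 13/5

13/5


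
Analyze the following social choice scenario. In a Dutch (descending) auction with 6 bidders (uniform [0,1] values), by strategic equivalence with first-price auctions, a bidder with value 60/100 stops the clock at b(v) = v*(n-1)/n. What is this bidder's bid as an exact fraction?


Step 1: Dutch auctions are strategically equivalent to first-price auctions
Step 2: The equilibrium bid is b(v) = v*(n-1)/n
Step 3: b = 3/5 * 5/6
Step 4: b = 1/2

1/2


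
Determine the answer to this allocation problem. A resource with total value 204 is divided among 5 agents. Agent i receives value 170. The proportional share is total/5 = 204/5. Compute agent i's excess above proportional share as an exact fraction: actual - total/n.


Step 1: Proportional share = 204/5
Step 2: Agent's actual allocation = 170
Step 3: Excess = 170 - 204/5 = 646/5

646/5


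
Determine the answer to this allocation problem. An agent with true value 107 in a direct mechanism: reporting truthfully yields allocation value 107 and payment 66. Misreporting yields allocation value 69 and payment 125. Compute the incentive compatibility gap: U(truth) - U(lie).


Step 1: U(truth) = value - payment = 107 - 66 = 41
Step 2: U(lie) = allocation - payment = 69 - 125 = -56
Step 3: IC gap = 41 - (-56) = 97

97


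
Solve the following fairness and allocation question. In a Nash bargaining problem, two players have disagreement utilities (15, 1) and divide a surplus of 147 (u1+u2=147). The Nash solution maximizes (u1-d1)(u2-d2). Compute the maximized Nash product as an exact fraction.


Step 1: The Nash solution splits surplus symmetrically above the disagreement point
Step 2: u1 = (total + d1 - d2)/2 = (147 + 15 - 1)/2 = 161/2
Step 3: u2 = (total - d1 + d2)/2 = (147 - 15 + 1)/2 = 133/2
Step 4: Nash product = (161/2 - 15) * (133/2 - 1)
Step 5: = 131/2 * 131/2 = 17161/4

17161/4


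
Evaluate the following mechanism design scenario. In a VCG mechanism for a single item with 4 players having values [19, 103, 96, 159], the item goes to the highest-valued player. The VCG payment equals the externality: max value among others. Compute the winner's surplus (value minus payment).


Step 1: The winner is the agent with the highest value: agent 3 with value 159
Step 2: Values of other agents: [19, 103, 96]
Step 3: VCG payment = max of others' values = 103
Step 4: Surplus = 159 - 103 = 56

56


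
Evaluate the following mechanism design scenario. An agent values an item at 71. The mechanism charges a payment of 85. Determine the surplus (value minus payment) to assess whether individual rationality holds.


Step 1: Surplus = value - payment = 71 - 85 = -14
Step 2: IR is violated (surplus < 0)

-14


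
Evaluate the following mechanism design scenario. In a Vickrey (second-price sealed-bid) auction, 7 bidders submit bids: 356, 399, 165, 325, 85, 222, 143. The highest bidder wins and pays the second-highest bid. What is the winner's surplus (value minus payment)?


Step 1: Sort bids in descending order: 399, 356, 325, 222, 165, 143, 85
Step 2: The winning bid is the highest: 399
Step 3: The payment equals the second-highest bid: 356
Step 4: Surplus = winner's bid - payment = 399 - 356 = 43

43


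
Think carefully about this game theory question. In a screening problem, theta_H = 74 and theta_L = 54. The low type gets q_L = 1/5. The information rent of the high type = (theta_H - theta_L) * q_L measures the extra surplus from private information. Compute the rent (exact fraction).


Step 1: theta_H - theta_L = 74 - 54 = 20
Step 2: Information rent = (theta_H - theta_L) * q_L
Step 3: = 20 * 1/5
Step 4: = 4

4


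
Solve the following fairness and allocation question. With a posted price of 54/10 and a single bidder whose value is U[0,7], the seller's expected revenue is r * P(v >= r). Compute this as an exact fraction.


Step 1: Posted price r = 27/5, value support [0,7]
Step 2: P(v >= r) = (7 - 27/5)/7 = 8/35
Step 3: Expected revenue = r * P(v >= r) = 27/5 * 8/35
Step 4: Revenue = 216/175

216/175


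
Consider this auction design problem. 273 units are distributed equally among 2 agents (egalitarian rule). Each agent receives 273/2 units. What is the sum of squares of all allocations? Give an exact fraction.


Step 1: Each agent's share = 273/2
Step 2: Square of each share = (273/2)^2 = 74529/4
Step 3: Sum of squares = 2 * 74529/4 = 74529/2

74529/2


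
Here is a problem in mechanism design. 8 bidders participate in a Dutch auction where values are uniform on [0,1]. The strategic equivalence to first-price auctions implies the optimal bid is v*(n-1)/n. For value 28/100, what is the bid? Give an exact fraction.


Step 1: Dutch auctions are strategically equivalent to first-price auctions
Step 2: The equilibrium bid is b(v) = v*(n-1)/n
Step 3: b = 7/25 * 7/8
Step 4: b = 49/200

49/200


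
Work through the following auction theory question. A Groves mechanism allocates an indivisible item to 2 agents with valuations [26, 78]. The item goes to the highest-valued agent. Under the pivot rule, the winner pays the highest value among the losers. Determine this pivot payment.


Step 1: The efficient winner is agent 1 with value 78
Step 2: Other agents' values: [26]
Step 3: Pivot payment = max(others) = 26
Step 4: The winner pays 26

26


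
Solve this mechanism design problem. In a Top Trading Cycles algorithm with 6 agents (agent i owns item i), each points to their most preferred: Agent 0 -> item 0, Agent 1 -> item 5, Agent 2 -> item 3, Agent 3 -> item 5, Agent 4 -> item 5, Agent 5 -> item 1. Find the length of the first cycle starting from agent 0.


Step 1: Trace the pointer graph from agent 0: 0 -> 0
Step 2: A cycle is detected when we revisit agent 0
Step 3: The cycle is: 0 -> 0
Step 4: Cycle length = 1

1


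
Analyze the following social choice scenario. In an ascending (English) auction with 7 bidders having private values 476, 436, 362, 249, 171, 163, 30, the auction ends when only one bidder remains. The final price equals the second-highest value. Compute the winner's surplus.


Step 1: Identify the highest value: 476
Step 2: Identify the second-highest value: 436
Step 3: The final price = second-highest value = 436
Step 4: Surplus = 476 - 436 = 40

40


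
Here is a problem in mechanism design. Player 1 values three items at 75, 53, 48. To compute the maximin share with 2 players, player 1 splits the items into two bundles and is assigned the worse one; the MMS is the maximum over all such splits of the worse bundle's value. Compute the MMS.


Step 1: Item values = 75, 53, 48
Step 2: Enumerate all 2-bundle partitions and take the smaller bundle:
  Partition 1: {75} vs {53,48} -> bundles 75, 101; min = 75
  Partition 2: {53} vs {75,48} -> bundles 53, 123; min = 53
  Partition 3: {48} vs {75,53} -> bundles 48, 128; min = 48
Step 3: MMS = max(75, 53, 48) = 75

75
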